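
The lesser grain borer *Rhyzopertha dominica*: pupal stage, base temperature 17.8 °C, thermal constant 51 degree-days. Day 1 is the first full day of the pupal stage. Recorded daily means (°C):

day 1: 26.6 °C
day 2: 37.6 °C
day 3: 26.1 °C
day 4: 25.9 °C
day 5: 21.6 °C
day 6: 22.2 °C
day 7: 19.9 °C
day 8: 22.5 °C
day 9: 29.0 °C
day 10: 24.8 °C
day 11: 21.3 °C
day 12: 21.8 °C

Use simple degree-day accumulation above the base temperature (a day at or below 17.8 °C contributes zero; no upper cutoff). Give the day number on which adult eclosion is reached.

day 6

Daily DD above 17.8 °C: 8.8, 19.8, 8.3, 8.1, 3.8, 4.4, 2.1, 4.7, 11.2, 7.0, 3.5, 4.0.
Cumulative: 8.8, 28.6, 36.9, 45.0, 48.8, 53.2, 55.3, 60.0, 71.2, 78.2, 81.7, 85.7.
The total first reaches 51 DD on day 6.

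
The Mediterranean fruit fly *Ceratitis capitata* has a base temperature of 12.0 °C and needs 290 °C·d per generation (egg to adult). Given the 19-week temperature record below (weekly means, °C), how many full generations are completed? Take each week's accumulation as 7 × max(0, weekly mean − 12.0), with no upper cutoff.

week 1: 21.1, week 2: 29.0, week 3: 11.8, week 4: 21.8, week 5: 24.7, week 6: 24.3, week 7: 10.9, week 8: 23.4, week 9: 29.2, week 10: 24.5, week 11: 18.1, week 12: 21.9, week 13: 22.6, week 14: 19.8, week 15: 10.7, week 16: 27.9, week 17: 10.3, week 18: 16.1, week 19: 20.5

3 generations

Weekly DD (7 × max(0, T̄ − 12.0)): 63.7, 119.0, 0.0, 68.6, 88.9, 86.1, 0.0, 79.8, 120.4, 87.5, 42.7, 69.3, 74.2, 54.6, 0.0, 111.3, 0.0, 28.7, 59.5.
Season total = 1154.3 DD.
Complete generations = ⌊1154.3 / 290⌋ = 3.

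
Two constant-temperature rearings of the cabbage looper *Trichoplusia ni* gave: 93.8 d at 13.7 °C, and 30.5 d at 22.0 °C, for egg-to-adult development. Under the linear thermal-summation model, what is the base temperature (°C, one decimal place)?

9.7 °C

Equal thermal constants: D₁(T₁ − T_b) = D₂(T₂ − T_b).
93.8·(13.7 − T_b) = 30.5·(22.0 − T_b)
T_b = (93.8·13.7 − 30.5·22.0) / (93.8 − 30.5) = 614.06 / 63.3 = 9.701 °C ≈ 9.7 °C.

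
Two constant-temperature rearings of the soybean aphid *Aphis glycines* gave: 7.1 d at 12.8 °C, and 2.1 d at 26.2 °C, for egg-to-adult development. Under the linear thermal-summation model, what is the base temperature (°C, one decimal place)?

Equal thermal constants: D₁(T₁ − T_b) = D₂(T₂ − T_b).
7.1·(12.8 − T_b) = 2.1·(26.2 − T_b)
T_b = (7.1·12.8 − 2.1·26.2) / (7.1 − 2.1) = 35.86 / 5.0 = 7.172 °C ≈ 7.2 °C.

7.2 °C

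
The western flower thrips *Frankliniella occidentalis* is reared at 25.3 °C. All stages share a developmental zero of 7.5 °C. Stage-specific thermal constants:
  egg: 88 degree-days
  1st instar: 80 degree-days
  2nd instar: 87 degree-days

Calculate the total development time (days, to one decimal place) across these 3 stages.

14.3 days

Daily accumulation at 25.3 °C = 25.3 − 7.5 = 17.8 DD/day.
Total K = 88 + 80 + 87 = 255 DD.
Total duration = 255 / 17.8 = 14.326 ≈ 14.3 days.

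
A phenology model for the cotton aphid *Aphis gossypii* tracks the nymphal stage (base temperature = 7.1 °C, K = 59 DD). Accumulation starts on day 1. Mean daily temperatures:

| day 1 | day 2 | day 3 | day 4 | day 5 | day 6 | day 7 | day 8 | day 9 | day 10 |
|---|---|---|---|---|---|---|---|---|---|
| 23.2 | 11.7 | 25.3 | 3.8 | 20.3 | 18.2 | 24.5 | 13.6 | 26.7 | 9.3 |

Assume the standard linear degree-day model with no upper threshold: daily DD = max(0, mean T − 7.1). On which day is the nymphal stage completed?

Daily DD above 7.1 °C: 16.1, 4.6, 18.2, 0.0, 13.2, 11.1, 17.4, 6.5, 19.6, 2.2.
Cumulative: 16.1, 20.7, 38.9, 38.9, 52.1, 63.2, 80.6, 87.1, 106.7, 108.9.
The total first reaches 59 DD on day 6.

day 6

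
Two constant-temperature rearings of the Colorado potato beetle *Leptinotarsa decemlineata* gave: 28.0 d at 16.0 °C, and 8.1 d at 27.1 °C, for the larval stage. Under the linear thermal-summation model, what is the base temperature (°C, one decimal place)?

11.5 °C

Linear rate model ⇒ the product D·(T − T_b) is constant across temperatures.
28.0·(16.0 − T_b) = 8.1·(27.1 − T_b)
T_b = (28.0·16.0 − 8.1·27.1) / (28.0 − 8.1) = 228.49 / 19.9 = 11.482 °C ≈ 11.5 °C.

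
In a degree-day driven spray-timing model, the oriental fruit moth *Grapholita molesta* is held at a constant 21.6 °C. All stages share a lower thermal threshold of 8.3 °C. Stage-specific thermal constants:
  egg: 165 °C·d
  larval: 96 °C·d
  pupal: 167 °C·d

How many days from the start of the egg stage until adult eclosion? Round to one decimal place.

32.2 days

Daily accumulation at 21.6 °C = 21.6 − 8.3 = 13.3 DD/day.
Total K = 165 + 96 + 167 = 428 DD.
Total duration = 428 / 13.3 = 32.180 ≈ 32.2 days.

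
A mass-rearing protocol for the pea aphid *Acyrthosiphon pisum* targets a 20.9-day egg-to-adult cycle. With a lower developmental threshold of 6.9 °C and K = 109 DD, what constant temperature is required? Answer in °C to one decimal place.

Required daily accumulation = 109 / 20.9 = 5.215 DD/day.
T = T_base + 5.215 = 6.9 + 5.215 = 12.115 ≈ 12.1 °C.

12.1 °C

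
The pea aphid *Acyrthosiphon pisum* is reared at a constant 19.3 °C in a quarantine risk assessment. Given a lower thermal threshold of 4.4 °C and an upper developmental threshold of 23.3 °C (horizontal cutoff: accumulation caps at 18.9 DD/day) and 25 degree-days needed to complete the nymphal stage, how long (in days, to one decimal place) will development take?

Daily accumulation = 19.3 − 4.4 = 14.9 DD/day.
Duration = 25 / 14.9 = 1.678 ≈ 1.7 days.

1.7 days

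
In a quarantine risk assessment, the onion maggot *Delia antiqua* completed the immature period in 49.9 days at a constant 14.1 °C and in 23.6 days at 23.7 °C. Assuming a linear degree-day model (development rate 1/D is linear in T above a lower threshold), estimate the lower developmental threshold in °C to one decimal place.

5.5 °C

Linear rate model ⇒ the product D·(T − T_b) is constant across temperatures.
49.9·(14.1 − T_b) = 23.6·(23.7 − T_b)
T_b = (49.9·14.1 − 23.6·23.7) / (49.9 − 23.6) = 144.27 / 26.3 = 5.486 °C ≈ 5.5 °C.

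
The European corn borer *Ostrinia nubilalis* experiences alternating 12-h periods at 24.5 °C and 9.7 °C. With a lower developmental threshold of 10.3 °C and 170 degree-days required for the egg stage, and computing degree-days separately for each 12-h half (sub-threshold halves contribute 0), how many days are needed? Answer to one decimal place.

23.9 days

Day half: max(0, 24.5 − 10.3) × 0.5 = 14.2 × 0.5 = 7.10 DD.
Night half: max(0, 9.7 − 10.3) × 0.5 = 0.0 × 0.5 = 0.00 DD.
Per 24 h: 7.10 DD/day.
Duration = 170 / 7.10 = 23.944 ≈ 23.9 days.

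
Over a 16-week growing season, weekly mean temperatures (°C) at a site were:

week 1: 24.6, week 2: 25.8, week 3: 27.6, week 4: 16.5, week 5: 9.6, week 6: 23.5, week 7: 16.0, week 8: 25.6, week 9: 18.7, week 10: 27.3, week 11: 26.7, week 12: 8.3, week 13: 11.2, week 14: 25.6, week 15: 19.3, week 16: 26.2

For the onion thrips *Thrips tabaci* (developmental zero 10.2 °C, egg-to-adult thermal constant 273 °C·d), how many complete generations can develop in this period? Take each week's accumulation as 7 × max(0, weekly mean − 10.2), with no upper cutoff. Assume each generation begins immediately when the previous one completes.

Weekly DD (7 × max(0, T̄ − 10.2)): 100.8, 109.2, 121.8, 44.1, 0.0, 93.1, 40.6, 107.8, 59.5, 119.7, 115.5, 0.0, 7.0, 107.8, 63.7, 112.0.
Season total = 1202.6 DD.
Complete generations = ⌊1202.6 / 273⌋ = 4.

4 generations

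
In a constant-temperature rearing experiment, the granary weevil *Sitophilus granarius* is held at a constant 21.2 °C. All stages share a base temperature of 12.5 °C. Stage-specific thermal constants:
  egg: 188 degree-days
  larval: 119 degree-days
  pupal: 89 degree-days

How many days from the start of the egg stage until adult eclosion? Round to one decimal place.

Daily accumulation at 21.2 °C = 21.2 − 12.5 = 8.7 DD/day.
Total K = 188 + 119 + 89 = 396 DD.
Total duration = 396 / 8.7 = 45.517 ≈ 45.5 days.

45.5 days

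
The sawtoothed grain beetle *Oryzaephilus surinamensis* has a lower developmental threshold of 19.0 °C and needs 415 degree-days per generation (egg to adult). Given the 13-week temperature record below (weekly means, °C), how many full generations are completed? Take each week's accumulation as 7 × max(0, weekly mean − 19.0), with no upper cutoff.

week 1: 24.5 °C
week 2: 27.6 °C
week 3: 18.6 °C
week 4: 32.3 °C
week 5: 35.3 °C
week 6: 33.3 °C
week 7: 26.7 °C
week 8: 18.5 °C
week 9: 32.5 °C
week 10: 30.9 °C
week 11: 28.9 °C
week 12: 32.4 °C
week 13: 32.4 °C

2 generations

Weekly DD (7 × max(0, T̄ − 19.0)): 38.5, 60.2, 0.0, 93.1, 114.1, 100.1, 53.9, 0.0, 94.5, 83.3, 69.3, 93.8, 93.8.
Season total = 894.6 DD.
Complete generations = ⌊894.6 / 415⌋ = 2.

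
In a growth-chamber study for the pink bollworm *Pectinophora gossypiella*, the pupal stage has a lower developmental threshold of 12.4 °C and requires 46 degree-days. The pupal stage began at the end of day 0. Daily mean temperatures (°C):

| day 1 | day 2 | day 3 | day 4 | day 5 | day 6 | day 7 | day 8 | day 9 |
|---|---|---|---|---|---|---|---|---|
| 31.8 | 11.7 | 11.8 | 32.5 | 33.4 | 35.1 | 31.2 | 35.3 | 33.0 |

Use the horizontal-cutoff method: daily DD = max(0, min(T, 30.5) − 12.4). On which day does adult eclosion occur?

day 5

Daily DD above 12.4 °C (capped at 18.1): 18.1, 0.0, 0.0, 18.1, 18.1, 18.1, 18.1, 18.1, 18.1.
Cumulative: 18.1, 18.1, 18.1, 36.2, 54.3, 72.4, 90.5, 108.6, 126.7.
The total first reaches 46 DD on day 5.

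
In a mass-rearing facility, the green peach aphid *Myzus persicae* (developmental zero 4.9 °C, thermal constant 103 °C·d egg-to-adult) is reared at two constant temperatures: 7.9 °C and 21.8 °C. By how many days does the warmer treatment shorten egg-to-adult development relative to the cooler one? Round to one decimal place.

At 7.9 °C: 103 / (7.9 − 4.9) = 103 / 3.0 = 34.333 d.
At 21.8 °C: 103 / (21.8 − 4.9) = 103 / 16.9 = 6.095 d.
Difference = |34.333 − 6.095| = 28.239 ≈ 28.2 days.

28.2 days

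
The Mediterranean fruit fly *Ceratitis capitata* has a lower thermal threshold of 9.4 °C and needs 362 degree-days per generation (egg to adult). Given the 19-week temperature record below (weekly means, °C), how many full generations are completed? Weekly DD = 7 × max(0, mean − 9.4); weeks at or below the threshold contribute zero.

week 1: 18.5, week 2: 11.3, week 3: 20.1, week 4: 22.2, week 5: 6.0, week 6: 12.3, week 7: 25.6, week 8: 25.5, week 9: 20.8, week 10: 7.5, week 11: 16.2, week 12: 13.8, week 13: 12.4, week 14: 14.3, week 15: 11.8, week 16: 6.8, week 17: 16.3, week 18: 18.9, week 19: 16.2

2 generations

Weekly DD (7 × max(0, T̄ − 9.4)): 63.7, 13.3, 74.9, 89.6, 0.0, 20.3, 113.4, 112.7, 79.8, 0.0, 47.6, 30.8, 21.0, 34.3, 16.8, 0.0, 48.3, 66.5, 47.6.
Season total = 880.6 DD.
Complete generations = ⌊880.6 / 362⌋ = 2.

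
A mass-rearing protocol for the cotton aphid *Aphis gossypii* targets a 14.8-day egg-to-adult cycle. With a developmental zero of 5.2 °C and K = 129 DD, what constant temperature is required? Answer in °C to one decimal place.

Required daily accumulation = 129 / 14.8 = 8.716 DD/day.
T = T_base + 8.716 = 5.2 + 8.716 = 13.916 ≈ 13.9 °C.

13.9 °C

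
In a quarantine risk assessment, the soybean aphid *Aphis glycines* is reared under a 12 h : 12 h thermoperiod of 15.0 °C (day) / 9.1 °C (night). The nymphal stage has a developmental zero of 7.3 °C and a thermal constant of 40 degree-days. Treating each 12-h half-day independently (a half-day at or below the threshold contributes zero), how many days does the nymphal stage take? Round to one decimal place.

Day half: max(0, 15.0 − 7.3) × 0.5 = 7.7 × 0.5 = 3.85 DD.
Night half: max(0, 9.1 − 7.3) × 0.5 = 1.8 × 0.5 = 0.90 DD.
Per 24 h: 4.75 DD/day.
Duration = 40 / 4.75 = 8.421 ≈ 8.4 days.

8.4 days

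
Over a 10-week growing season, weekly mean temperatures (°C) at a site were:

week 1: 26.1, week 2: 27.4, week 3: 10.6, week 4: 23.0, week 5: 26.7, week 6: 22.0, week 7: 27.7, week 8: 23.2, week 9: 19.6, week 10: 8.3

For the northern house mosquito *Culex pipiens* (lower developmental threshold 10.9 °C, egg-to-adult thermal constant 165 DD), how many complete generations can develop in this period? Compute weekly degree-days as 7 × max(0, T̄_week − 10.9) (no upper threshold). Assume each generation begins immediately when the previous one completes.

Weekly DD (7 × max(0, T̄ − 10.9)): 106.4, 115.5, 0.0, 84.7, 110.6, 77.7, 117.6, 86.1, 60.9, 0.0.
Season total = 759.5 DD.
Complete generations = ⌊759.5 / 165⌋ = 4.

4 generations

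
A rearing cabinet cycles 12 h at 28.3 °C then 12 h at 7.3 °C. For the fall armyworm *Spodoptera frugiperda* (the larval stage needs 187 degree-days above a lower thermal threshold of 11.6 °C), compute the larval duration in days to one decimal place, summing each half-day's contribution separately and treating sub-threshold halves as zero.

22.4 days

Day half: max(0, 28.3 − 11.6) × 0.5 = 16.7 × 0.5 = 8.35 DD.
Night half: max(0, 7.3 − 11.6) × 0.5 = 0.0 × 0.5 = 0.00 DD.
Per 24 h: 8.35 DD/day.
Duration = 187 / 8.35 = 22.395 ≈ 22.4 days.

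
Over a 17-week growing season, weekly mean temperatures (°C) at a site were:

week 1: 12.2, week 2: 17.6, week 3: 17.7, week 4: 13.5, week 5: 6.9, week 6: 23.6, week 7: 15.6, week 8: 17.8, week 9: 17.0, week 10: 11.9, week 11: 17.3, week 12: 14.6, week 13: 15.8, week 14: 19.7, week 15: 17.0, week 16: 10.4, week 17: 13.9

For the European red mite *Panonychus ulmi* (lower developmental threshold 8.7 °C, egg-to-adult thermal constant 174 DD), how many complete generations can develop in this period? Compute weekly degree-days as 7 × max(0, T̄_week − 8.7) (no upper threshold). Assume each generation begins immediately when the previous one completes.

4 generations

Weekly DD (7 × max(0, T̄ − 8.7)): 24.5, 62.3, 63.0, 33.6, 0.0, 104.3, 48.3, 63.7, 58.1, 22.4, 60.2, 41.3, 49.7, 77.0, 58.1, 11.9, 36.4.
Season total = 814.8 DD.
Complete generations = ⌊814.8 / 174⌋ = 4.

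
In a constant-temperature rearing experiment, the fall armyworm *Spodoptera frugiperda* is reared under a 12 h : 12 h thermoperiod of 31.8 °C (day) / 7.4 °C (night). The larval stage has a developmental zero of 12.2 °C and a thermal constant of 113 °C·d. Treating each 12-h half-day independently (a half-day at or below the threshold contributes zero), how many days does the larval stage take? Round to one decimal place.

Day half: max(0, 31.8 − 12.2) × 0.5 = 19.6 × 0.5 = 9.80 DD.
Night half: max(0, 7.4 − 12.2) × 0.5 = 0.0 × 0.5 = 0.00 DD.
Per 24 h: 9.80 DD/day.
Duration = 113 / 9.80 = 11.531 ≈ 11.5 days.

11.5 days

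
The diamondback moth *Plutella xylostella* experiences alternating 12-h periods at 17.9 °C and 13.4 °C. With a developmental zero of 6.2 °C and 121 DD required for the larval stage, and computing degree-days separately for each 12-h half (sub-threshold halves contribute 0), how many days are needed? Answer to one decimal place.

Day half: max(0, 17.9 − 6.2) × 0.5 = 11.7 × 0.5 = 5.85 DD.
Night half: max(0, 13.4 − 6.2) × 0.5 = 7.2 × 0.5 = 3.60 DD.
Per 24 h: 9.45 DD/day.
Duration = 121 / 9.45 = 12.804 ≈ 12.8 days.

12.8 days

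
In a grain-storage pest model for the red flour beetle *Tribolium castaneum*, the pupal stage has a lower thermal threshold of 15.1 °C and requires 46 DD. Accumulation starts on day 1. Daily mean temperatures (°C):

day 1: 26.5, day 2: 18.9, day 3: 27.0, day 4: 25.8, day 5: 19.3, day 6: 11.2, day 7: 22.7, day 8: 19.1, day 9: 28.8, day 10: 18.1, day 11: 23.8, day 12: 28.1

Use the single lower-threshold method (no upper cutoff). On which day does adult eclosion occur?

day 7

Daily DD above 15.1 °C: 11.4, 3.8, 11.9, 10.7, 4.2, 0.0, 7.6, 4.0, 13.7, 3.0, 8.7, 13.0.
Cumulative: 11.4, 15.2, 27.1, 37.8, 42.0, 42.0, 49.6, 53.6, 67.3, 70.3, 79.0, 92.0.
The total first reaches 46 DD on day 7.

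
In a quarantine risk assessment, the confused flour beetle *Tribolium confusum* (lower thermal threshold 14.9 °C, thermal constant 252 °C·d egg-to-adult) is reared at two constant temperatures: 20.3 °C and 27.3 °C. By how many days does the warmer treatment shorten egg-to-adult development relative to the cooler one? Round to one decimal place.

26.3 days

At 20.3 °C: 252 / (20.3 − 14.9) = 252 / 5.4 = 46.667 d.
At 27.3 °C: 252 / (27.3 − 14.9) = 252 / 12.4 = 20.323 d.
Difference = |46.667 − 20.323| = 26.344 ≈ 26.3 days.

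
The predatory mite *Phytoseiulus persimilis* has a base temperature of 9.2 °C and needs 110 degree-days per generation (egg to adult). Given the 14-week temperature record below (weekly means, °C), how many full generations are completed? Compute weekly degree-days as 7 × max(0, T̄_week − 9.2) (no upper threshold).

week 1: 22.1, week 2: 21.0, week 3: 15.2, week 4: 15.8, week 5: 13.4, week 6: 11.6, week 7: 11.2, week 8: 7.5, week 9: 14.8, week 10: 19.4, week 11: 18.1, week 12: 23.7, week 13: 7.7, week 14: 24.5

Weekly DD (7 × max(0, T̄ − 9.2)): 90.3, 82.6, 42.0, 46.2, 29.4, 16.8, 14.0, 0.0, 39.2, 71.4, 62.3, 101.5, 0.0, 107.1.
Season total = 702.8 DD.
Complete generations = ⌊702.8 / 110⌋ = 6.

6 generations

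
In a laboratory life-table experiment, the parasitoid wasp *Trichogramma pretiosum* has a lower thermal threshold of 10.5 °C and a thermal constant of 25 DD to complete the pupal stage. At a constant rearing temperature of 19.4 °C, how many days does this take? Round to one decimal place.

Daily accumulation = 19.4 − 10.5 = 8.9 DD/day.
Duration = 25 / 8.9 = 2.809 ≈ 2.8 days.

2.8 days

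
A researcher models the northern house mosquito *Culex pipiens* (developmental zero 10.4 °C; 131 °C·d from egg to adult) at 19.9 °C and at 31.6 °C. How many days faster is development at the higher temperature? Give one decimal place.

At 19.9 °C: 131 / (19.9 − 10.4) = 131 / 9.5 = 13.789 d.
At 31.6 °C: 131 / (31.6 − 10.4) = 131 / 21.2 = 6.179 d.
Difference = |13.789 − 6.179| = 7.610 ≈ 7.6 days.

7.6 days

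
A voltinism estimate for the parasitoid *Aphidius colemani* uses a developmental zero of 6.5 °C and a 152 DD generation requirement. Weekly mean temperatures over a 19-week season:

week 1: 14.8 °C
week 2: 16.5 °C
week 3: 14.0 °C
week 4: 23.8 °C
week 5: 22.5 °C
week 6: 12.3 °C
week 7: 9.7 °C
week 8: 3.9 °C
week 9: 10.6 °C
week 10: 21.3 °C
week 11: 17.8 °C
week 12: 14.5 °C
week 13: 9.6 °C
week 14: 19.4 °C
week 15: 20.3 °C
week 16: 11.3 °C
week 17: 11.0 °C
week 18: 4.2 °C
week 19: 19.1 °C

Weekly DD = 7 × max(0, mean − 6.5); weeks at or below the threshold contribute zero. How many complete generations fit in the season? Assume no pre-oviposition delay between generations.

Weekly DD (7 × max(0, T̄ − 6.5)): 58.1, 70.0, 52.5, 121.1, 112.0, 40.6, 22.4, 0.0, 28.7, 103.6, 79.1, 56.0, 21.7, 90.3, 96.6, 33.6, 31.5, 0.0, 88.2.
Season total = 1106.0 DD.
Complete generations = ⌊1106.0 / 152⌋ = 7.

7 generations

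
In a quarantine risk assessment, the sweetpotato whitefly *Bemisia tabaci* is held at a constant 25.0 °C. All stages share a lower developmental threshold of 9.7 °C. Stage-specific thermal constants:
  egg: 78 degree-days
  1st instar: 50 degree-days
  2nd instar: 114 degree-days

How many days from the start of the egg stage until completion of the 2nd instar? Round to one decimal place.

15.8 days

Daily accumulation at 25.0 °C = 25.0 − 9.7 = 15.3 DD/day.
Total K = 78 + 50 + 114 = 242 DD.
Total duration = 242 / 15.3 = 15.817 ≈ 15.8 days.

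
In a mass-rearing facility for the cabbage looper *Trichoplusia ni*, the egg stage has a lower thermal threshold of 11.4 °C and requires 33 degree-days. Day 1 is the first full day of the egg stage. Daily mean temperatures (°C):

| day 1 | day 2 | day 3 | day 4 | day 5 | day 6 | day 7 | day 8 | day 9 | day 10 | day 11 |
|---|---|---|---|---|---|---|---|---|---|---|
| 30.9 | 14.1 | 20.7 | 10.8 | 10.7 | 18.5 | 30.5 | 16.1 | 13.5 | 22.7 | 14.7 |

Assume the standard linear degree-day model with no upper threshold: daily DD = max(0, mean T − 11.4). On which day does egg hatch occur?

day 6

Daily DD above 11.4 °C: 19.5, 2.7, 9.3, 0.0, 0.0, 7.1, 19.1, 4.7, 2.1, 11.3, 3.3.
Cumulative: 19.5, 22.2, 31.5, 31.5, 31.5, 38.6, 57.7, 62.4, 64.5, 75.8, 79.1.
The total first reaches 33 DD on day 6.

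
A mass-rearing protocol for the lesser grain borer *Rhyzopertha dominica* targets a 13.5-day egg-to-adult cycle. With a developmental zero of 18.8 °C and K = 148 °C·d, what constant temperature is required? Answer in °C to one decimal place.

Required daily accumulation = 148 / 13.5 = 10.963 DD/day.
T = T_base + 10.963 = 18.8 + 10.963 = 29.763 ≈ 29.8 °C.

29.8 °C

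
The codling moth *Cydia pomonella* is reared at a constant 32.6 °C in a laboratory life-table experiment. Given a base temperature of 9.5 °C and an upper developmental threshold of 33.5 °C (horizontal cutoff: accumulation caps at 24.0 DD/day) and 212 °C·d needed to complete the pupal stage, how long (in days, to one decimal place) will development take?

Daily accumulation = 32.6 − 9.5 = 23.1 DD/day.
Duration = 212 / 23.1 = 9.177 ≈ 9.2 days.

9.2 days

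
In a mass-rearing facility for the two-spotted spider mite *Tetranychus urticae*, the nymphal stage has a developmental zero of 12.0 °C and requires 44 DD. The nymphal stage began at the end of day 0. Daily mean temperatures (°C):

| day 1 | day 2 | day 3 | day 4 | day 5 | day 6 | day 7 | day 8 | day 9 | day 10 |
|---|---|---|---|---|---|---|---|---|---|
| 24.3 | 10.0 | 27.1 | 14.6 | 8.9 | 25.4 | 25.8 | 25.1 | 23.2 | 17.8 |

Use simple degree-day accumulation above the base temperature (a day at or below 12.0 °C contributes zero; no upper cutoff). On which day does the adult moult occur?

Daily DD above 12.0 °C: 12.3, 0.0, 15.1, 2.6, 0.0, 13.4, 13.8, 13.1, 11.2, 5.8.
Cumulative: 12.3, 12.3, 27.4, 30.0, 30.0, 43.4, 57.2, 70.3, 81.5, 87.3.
The total first reaches 44 DD on day 7.

day 7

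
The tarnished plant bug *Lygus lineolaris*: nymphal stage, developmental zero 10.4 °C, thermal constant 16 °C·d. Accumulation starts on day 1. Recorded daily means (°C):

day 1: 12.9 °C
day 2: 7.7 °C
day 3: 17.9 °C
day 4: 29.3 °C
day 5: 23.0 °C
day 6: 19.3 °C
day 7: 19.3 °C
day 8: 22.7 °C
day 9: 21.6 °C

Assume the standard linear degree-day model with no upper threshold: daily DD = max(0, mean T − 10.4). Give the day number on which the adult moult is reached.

Daily DD above 10.4 °C: 2.5, 0.0, 7.5, 18.9, 12.6, 8.9, 8.9, 12.3, 11.2.
Cumulative: 2.5, 2.5, 10.0, 28.9, 41.5, 50.4, 59.3, 71.6, 82.8.
The total first reaches 16 DD on day 4.

day 4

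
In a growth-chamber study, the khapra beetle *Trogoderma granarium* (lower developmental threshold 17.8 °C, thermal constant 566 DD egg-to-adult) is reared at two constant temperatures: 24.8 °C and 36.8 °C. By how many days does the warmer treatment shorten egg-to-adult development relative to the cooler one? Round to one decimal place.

At 24.8 °C: 566 / (24.8 − 17.8) = 566 / 7.0 = 80.857 d.
At 36.8 °C: 566 / (36.8 − 17.8) = 566 / 19.0 = 29.789 d.
Difference = |80.857 − 29.789| = 51.068 ≈ 51.1 days.

51.1 days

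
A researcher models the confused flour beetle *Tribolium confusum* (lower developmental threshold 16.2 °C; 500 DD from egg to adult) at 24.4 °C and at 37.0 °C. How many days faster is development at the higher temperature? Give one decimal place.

At 24.4 °C: 500 / (24.4 − 16.2) = 500 / 8.2 = 60.976 d.
At 37.0 °C: 500 / (37.0 − 16.2) = 500 / 20.8 = 24.038 d.
Difference = |60.976 − 24.038| = 36.937 ≈ 36.9 days.

36.9 days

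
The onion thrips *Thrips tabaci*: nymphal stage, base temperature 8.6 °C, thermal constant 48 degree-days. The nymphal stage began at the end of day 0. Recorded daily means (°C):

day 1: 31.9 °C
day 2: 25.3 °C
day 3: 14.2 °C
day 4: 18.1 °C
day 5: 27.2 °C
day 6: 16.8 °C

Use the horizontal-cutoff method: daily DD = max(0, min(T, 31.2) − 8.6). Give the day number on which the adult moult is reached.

day 4

Daily DD above 8.6 °C (capped at 22.6): 22.6, 16.7, 5.6, 9.5, 18.6, 8.2.
Cumulative: 22.6, 39.3, 44.9, 54.4, 73.0, 81.2.
The total first reaches 48 DD on day 4.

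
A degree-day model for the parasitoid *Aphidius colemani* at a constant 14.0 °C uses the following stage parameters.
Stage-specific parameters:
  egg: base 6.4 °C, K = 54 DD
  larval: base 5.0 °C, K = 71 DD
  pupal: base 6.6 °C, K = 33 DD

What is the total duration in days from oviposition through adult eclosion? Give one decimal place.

19.5 days

egg: 54 / (14.0 − 6.4) = 54 / 7.6 = 7.105 d.
larval: 71 / (14.0 − 5.0) = 71 / 9.0 = 7.889 d.
pupal: 33 / (14.0 − 6.6) = 33 / 7.4 = 4.459 d.
Sum = 19.454 ≈ 19.5 days.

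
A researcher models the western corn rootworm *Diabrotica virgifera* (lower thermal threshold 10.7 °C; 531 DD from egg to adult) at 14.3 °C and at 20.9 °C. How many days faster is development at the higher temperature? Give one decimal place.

At 14.3 °C: 531 / (14.3 − 10.7) = 531 / 3.6 = 147.500 d.
At 20.9 °C: 531 / (20.9 − 10.7) = 531 / 10.2 = 52.059 d.
Difference = |147.500 − 52.059| = 95.441 ≈ 95.4 days.

95.4 days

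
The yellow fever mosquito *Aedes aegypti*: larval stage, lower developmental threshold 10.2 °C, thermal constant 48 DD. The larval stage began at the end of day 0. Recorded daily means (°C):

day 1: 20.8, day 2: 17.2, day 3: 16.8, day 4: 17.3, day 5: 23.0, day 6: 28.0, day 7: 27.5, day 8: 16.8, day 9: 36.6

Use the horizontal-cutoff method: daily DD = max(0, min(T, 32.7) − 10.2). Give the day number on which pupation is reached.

Daily DD above 10.2 °C (capped at 22.5): 10.6, 7.0, 6.6, 7.1, 12.8, 17.8, 17.3, 6.6, 22.5.
Cumulative: 10.6, 17.6, 24.2, 31.3, 44.1, 61.9, 79.2, 85.8, 108.3.
The total first reaches 48 DD on day 6.

day 6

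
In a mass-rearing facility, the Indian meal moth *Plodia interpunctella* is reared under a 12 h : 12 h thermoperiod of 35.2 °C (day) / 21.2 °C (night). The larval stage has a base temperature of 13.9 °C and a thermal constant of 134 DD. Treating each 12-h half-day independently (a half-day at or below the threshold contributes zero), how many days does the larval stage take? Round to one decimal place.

9.4 days

Day half: max(0, 35.2 − 13.9) × 0.5 = 21.3 × 0.5 = 10.65 DD.
Night half: max(0, 21.2 − 13.9) × 0.5 = 7.3 × 0.5 = 3.65 DD.
Per 24 h: 14.30 DD/day.
Duration = 134 / 14.30 = 9.371 ≈ 9.4 days.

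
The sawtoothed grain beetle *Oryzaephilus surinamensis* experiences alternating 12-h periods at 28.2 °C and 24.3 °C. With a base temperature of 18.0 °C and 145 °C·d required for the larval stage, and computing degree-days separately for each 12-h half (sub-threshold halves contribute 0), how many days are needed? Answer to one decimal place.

17.6 days

Day half: max(0, 28.2 − 18.0) × 0.5 = 10.2 × 0.5 = 5.10 DD.
Night half: max(0, 24.3 − 18.0) × 0.5 = 6.3 × 0.5 = 3.15 DD.
Per 24 h: 8.25 DD/day.
Duration = 145 / 8.25 = 17.576 ≈ 17.6 days.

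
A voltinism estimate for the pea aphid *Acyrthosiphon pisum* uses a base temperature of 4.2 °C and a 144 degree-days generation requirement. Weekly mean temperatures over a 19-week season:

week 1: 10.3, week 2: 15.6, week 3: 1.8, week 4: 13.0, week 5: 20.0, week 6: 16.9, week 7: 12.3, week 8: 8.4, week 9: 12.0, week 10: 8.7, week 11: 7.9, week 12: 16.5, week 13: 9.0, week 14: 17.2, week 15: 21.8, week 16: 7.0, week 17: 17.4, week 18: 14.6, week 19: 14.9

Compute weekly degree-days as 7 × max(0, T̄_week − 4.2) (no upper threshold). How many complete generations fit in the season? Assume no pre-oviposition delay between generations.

8 generations

Weekly DD (7 × max(0, T̄ − 4.2)): 42.7, 79.8, 0.0, 61.6, 110.6, 88.9, 56.7, 29.4, 54.6, 31.5, 25.9, 86.1, 33.6, 91.0, 123.2, 19.6, 92.4, 72.8, 74.9.
Season total = 1175.3 DD.
Complete generations = ⌊1175.3 / 144⌋ = 8.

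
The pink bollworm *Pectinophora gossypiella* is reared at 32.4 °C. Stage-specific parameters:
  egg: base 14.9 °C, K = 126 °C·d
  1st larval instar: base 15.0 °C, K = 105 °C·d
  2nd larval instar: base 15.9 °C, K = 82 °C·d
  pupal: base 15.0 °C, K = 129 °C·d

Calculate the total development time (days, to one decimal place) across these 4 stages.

egg: 126 / (32.4 − 14.9) = 126 / 17.5 = 7.200 d.
1st larval instar: 105 / (32.4 − 15.0) = 105 / 17.4 = 6.034 d.
2nd larval instar: 82 / (32.4 − 15.9) = 82 / 16.5 = 4.970 d.
pupal: 129 / (32.4 − 15.0) = 129 / 17.4 = 7.414 d.
Sum = 25.618 ≈ 25.6 days.

25.6 days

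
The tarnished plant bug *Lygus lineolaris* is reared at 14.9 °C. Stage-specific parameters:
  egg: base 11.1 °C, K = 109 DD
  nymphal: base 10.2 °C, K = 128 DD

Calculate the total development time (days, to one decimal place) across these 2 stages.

55.9 days

egg: 109 / (14.9 − 11.1) = 109 / 3.8 = 28.684 d.
nymphal: 128 / (14.9 − 10.2) = 128 / 4.7 = 27.234 d.
Sum = 55.918 ≈ 55.9 days.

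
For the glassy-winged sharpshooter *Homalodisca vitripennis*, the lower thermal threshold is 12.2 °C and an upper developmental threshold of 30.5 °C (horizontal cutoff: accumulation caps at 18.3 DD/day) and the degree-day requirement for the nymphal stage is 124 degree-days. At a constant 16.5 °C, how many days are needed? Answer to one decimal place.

28.8 days

Daily accumulation = 16.5 − 12.2 = 4.3 DD/day.
Duration = 124 / 4.3 = 28.837 ≈ 28.8 days.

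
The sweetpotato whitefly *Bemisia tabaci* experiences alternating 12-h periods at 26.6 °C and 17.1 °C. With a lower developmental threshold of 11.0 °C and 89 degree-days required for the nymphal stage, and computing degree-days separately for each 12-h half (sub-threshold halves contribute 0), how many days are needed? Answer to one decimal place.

Day half: max(0, 26.6 − 11.0) × 0.5 = 15.6 × 0.5 = 7.80 DD.
Night half: max(0, 17.1 − 11.0) × 0.5 = 6.1 × 0.5 = 3.05 DD.
Per 24 h: 10.85 DD/day.
Duration = 89 / 10.85 = 8.203 ≈ 8.2 days.

8.2 days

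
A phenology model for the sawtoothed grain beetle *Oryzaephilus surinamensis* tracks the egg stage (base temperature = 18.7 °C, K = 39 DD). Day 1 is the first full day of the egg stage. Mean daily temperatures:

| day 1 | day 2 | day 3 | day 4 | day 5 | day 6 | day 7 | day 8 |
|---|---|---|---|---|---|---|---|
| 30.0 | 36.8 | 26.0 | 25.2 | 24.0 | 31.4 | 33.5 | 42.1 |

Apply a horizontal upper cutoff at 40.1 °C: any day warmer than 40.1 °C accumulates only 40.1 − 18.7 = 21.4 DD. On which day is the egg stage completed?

day 4

Daily DD above 18.7 °C (capped at 21.4): 11.3, 18.1, 7.3, 6.5, 5.3, 12.7, 14.8, 21.4.
Cumulative: 11.3, 29.4, 36.7, 43.2, 48.5, 61.2, 76.0, 97.4.
The total first reaches 39 DD on day 4.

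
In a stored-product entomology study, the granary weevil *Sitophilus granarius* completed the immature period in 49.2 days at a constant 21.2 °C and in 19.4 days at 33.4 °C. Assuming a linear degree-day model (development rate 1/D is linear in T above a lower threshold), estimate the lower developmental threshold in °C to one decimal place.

13.3 °C

Under the model K = D·(T − T_b), so D₁·(T₁ − T_b) = D₂·(T₂ − T_b).
49.2·(21.2 − T_b) = 19.4·(33.4 − T_b)
T_b = (49.2·21.2 − 19.4·33.4) / (49.2 − 19.4) = 395.08 / 29.8 = 13.258 °C ≈ 13.3 °C.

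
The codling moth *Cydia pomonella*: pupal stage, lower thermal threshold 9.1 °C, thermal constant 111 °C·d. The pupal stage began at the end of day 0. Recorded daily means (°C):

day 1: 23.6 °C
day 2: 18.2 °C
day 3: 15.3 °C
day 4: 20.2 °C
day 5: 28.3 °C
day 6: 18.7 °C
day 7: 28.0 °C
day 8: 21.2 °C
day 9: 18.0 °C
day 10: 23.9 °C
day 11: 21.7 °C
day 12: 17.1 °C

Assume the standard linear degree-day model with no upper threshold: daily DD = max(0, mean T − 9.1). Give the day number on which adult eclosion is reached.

Daily DD above 9.1 °C: 14.5, 9.1, 6.2, 11.1, 19.2, 9.6, 18.9, 12.1, 8.9, 14.8, 12.6, 8.0.
Cumulative: 14.5, 23.6, 29.8, 40.9, 60.1, 69.7, 88.6, 100.7, 109.6, 124.4, 137.0, 145.0.
The total first reaches 111 DD on day 10.

day 10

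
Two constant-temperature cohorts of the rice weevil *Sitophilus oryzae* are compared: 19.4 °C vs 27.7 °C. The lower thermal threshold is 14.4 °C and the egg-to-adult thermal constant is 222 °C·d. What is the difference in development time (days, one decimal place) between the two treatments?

27.7 days

At 19.4 °C: 222 / (19.4 − 14.4) = 222 / 5.0 = 44.400 d.
At 27.7 °C: 222 / (27.7 − 14.4) = 222 / 13.3 = 16.692 d.
Difference = |44.400 − 16.692| = 27.708 ≈ 27.7 days.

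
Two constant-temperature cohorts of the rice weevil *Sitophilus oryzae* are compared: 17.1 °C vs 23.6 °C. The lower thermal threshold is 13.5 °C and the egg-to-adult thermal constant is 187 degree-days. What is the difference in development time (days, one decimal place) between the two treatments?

At 17.1 °C: 187 / (17.1 − 13.5) = 187 / 3.6 = 51.944 d.
At 23.6 °C: 187 / (23.6 − 13.5) = 187 / 10.1 = 18.515 d.
Difference = |51.944 − 18.515| = 33.430 ≈ 33.4 days.

33.4 days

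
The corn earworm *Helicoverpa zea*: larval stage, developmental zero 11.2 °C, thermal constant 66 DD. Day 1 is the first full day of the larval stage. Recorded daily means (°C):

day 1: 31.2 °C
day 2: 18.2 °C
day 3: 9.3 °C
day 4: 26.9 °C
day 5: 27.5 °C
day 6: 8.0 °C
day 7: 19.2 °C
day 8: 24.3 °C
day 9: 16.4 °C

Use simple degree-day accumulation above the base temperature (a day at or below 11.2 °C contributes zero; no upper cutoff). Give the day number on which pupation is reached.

Daily DD above 11.2 °C: 20.0, 7.0, 0.0, 15.7, 16.3, 0.0, 8.0, 13.1, 5.2.
Cumulative: 20.0, 27.0, 27.0, 42.7, 59.0, 59.0, 67.0, 80.1, 85.3.
The total first reaches 66 DD on day 7.

day 7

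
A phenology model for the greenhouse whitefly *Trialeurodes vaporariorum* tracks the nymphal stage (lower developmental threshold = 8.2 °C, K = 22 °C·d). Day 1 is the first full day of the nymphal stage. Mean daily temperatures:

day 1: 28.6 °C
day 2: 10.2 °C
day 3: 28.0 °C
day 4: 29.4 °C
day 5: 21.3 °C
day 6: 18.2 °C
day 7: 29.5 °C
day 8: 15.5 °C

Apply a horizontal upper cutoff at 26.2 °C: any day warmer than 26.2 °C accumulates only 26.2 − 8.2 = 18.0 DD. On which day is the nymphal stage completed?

day 3

Daily DD above 8.2 °C (capped at 18.0): 18.0, 2.0, 18.0, 18.0, 13.1, 10.0, 18.0, 7.3.
Cumulative: 18.0, 20.0, 38.0, 56.0, 69.1, 79.1, 97.1, 104.4.
The total first reaches 22 DD on day 3.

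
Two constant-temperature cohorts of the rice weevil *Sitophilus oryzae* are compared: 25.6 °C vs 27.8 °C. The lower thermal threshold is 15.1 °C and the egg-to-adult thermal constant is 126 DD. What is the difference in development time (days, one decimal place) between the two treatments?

At 25.6 °C: 126 / (25.6 − 15.1) = 126 / 10.5 = 12.000 d.
At 27.8 °C: 126 / (27.8 − 15.1) = 126 / 12.7 = 9.921 d.
Difference = |12.000 − 9.921| = 2.079 ≈ 2.1 days.

2.1 days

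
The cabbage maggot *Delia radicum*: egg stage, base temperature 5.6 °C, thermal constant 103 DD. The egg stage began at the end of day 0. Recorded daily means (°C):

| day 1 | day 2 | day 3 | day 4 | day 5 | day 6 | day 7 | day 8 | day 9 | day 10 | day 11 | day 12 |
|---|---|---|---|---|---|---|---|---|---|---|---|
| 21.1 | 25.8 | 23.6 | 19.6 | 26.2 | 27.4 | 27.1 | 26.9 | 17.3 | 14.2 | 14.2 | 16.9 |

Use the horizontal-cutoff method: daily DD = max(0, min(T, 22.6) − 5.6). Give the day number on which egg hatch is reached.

Daily DD above 5.6 °C (capped at 17.0): 15.5, 17.0, 17.0, 14.0, 17.0, 17.0, 17.0, 17.0, 11.7, 8.6, 8.6, 11.3.
Cumulative: 15.5, 32.5, 49.5, 63.5, 80.5, 97.5, 114.5, 131.5, 143.2, 151.8, 160.4, 171.7.
The total first reaches 103 DD on day 7.

day 7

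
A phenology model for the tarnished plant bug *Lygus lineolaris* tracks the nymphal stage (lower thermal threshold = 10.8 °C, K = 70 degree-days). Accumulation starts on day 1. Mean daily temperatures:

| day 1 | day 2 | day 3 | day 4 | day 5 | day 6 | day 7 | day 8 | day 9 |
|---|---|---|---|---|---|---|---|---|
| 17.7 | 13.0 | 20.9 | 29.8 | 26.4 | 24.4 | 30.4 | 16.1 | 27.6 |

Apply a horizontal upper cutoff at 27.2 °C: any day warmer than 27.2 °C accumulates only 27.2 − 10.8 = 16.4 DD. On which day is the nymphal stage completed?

Daily DD above 10.8 °C (capped at 16.4): 6.9, 2.2, 10.1, 16.4, 15.6, 13.6, 16.4, 5.3, 16.4.
Cumulative: 6.9, 9.1, 19.2, 35.6, 51.2, 64.8, 81.2, 86.5, 102.9.
The total first reaches 70 DD on day 7.

day 7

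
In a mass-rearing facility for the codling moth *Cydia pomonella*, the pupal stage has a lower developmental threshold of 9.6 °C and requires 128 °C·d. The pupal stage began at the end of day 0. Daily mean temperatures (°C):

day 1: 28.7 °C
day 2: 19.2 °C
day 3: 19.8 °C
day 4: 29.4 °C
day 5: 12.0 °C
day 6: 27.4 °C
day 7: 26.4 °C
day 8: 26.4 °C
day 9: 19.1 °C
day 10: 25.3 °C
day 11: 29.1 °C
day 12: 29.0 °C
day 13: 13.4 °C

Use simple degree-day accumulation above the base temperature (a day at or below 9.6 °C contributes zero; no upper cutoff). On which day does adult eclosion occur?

Daily DD above 9.6 °C: 19.1, 9.6, 10.2, 19.8, 2.4, 17.8, 16.8, 16.8, 9.5, 15.7, 19.5, 19.4, 3.8.
Cumulative: 19.1, 28.7, 38.9, 58.7, 61.1, 78.9, 95.7, 112.5, 122.0, 137.7, 157.2, 176.6, 180.4.
The total first reaches 128 DD on day 10.

day 10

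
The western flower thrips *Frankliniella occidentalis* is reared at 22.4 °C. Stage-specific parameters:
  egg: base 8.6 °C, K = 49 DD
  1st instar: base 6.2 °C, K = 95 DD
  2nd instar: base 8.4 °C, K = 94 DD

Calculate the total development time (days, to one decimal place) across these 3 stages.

16.1 days

egg: 49 / (22.4 − 8.6) = 49 / 13.8 = 3.551 d.
1st instar: 95 / (22.4 − 6.2) = 95 / 16.2 = 5.864 d.
2nd instar: 94 / (22.4 − 8.4) = 94 / 14.0 = 6.714 d.
Sum = 16.129 ≈ 16.1 days.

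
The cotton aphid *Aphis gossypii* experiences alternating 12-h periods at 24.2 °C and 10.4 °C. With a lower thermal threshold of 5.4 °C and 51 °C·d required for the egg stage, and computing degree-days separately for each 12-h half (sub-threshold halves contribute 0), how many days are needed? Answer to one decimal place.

Day half: max(0, 24.2 − 5.4) × 0.5 = 18.8 × 0.5 = 9.40 DD.
Night half: max(0, 10.4 − 5.4) × 0.5 = 5.0 × 0.5 = 2.50 DD.
Per 24 h: 11.90 DD/day.
Duration = 51 / 11.90 = 4.286 ≈ 4.3 days.

4.3 days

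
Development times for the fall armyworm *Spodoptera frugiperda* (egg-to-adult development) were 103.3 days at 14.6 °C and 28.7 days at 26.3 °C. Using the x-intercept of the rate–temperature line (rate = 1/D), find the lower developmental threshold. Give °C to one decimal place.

Under the model K = D·(T − T_b), so D₁·(T₁ − T_b) = D₂·(T₂ − T_b).
103.3·(14.6 − T_b) = 28.7·(26.3 − T_b)
T_b = (103.3·14.6 − 28.7·26.3) / (103.3 − 28.7) = 753.37 / 74.6 = 10.099 °C ≈ 10.1 °C.

10.1 °C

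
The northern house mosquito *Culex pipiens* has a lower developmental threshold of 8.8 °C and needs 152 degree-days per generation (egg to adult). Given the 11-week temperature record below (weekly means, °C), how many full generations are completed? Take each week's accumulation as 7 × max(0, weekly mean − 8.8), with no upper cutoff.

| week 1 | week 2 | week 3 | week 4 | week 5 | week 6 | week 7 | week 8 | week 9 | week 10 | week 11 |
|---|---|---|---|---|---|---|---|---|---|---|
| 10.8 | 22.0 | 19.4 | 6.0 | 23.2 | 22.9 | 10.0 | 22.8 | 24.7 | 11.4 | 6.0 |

4 generations

Weekly DD (7 × max(0, T̄ − 8.8)): 14.0, 92.4, 74.2, 0.0, 100.8, 98.7, 8.4, 98.0, 111.3, 18.2, 0.0.
Season total = 616.0 DD.
Complete generations = ⌊616.0 / 152⌋ = 4.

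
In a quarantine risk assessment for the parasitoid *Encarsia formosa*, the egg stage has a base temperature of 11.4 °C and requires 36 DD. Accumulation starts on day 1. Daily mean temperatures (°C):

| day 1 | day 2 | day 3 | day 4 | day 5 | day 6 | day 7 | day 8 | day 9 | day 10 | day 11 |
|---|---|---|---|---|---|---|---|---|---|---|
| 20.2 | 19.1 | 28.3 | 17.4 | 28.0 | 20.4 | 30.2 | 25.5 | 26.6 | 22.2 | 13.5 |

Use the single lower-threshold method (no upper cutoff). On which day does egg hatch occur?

Daily DD above 11.4 °C: 8.8, 7.7, 16.9, 6.0, 16.6, 9.0, 18.8, 14.1, 15.2, 10.8, 2.1.
Cumulative: 8.8, 16.5, 33.4, 39.4, 56.0, 65.0, 83.8, 97.9, 113.1, 123.9, 126.0.
The total first reaches 36 DD on day 4.

day 4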